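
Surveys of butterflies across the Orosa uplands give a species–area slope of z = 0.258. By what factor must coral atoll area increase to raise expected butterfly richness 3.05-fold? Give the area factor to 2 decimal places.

(A₂/A₁)^0.258 = 3.05, so A₂/A₁ = 3.05^(1/0.258) = 3.05^3.876
ln(A₂/A₁) = ln 3.05 / 0.258 = 1.1151 / 0.258 = 4.3223
A₂/A₁ = e^4.3223 ≈ 75.36

75.36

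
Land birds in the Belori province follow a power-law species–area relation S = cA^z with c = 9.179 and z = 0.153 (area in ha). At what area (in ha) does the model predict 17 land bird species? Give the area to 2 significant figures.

17 = 9.179 × A^0.153  ⇒  A^0.153 = 17/9.179 = 1.852
ln A = ln(1.852) / 0.153 = 0.6163 / 0.153 = 4.0281
A = e^4.0281 ≈ 56.15 ha

56 ha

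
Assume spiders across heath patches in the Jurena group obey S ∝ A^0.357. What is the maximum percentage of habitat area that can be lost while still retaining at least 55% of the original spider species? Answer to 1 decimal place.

81.3%

Need (A_new/A_old)^0.357 = 0.55, so A_new/A_old = 0.55^(1/0.357) = 0.55^2.801
ln(A_new/A_old) = ln 0.55 / 0.357 = -0.5978 / 0.357 = -1.6746
A_new/A_old = e^-1.6746 ≈ 0.1874
Fraction that can be lost = 1 − 0.1874 = 0.8126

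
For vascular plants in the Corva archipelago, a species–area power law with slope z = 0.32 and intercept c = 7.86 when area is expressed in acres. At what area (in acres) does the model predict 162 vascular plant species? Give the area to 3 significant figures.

162 = 7.86 × A^0.32  ⇒  A^0.32 = 162/7.86 = 20.61
ln A = ln(20.61) / 0.32 = 3.0258 / 0.32 = 9.4557
A = e^9.4557 ≈ 12780 acres

12800 acres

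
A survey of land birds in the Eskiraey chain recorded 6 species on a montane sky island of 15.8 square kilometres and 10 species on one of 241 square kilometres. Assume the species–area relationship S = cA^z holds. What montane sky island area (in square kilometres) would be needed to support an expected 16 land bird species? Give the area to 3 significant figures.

2960 square kilometres

z = ln(10/6) / ln(241/15.8) = 0.5108 / 2.7248 = 0.1875
c = 6 / 15.8^0.1875 = 6 / 1.678 = 3.576
A = (16/3.576)^(1/0.1875) ⇒ ln A = ln(4.474)/0.1875 = 7.9918
A = e^7.9918 ≈ 2957 square kilometres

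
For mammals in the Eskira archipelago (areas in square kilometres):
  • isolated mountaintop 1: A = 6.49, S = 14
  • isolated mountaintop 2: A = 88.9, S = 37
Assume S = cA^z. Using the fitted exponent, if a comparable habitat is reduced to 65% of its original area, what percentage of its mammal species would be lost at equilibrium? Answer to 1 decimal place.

14.8%

z = ln(37/14) / ln(88.9/6.49) = 0.9719 / 2.6172 = 0.3713
S_new/S_old = (A_new/A_old)^z = 0.65^0.3713 = exp(0.3713 × -0.4308) = 0.8522
Fraction lost = 1 − 0.8522 = 0.1478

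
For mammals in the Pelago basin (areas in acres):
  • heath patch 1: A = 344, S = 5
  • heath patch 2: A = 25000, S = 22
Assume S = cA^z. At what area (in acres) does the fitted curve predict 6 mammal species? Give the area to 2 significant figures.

580 acres

z = ln(22/5) / ln(25000/344) = 1.4816 / 4.2860 = 0.3457
c = 5 / 344^0.3457 = 5 / 7.531 = 0.6639
A = (6/0.6639)^(1/0.3457) ⇒ ln A = ln(9.037)/0.3457 = 6.3681
A = e^6.3681 ≈ 582.9 acres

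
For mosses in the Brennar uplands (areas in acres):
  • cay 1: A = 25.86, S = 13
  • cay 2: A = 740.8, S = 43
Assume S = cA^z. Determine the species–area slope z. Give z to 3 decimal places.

Taking logs: ln S = ln c + z ln A, so z = (ln S₂ − ln S₁)/(ln A₂ − ln A₁).
z = ln(43/13) / ln(740.8/25.86) = ln(3.308) / ln(28.65) = 1.1963 / 3.3550 = 0.3566

0.357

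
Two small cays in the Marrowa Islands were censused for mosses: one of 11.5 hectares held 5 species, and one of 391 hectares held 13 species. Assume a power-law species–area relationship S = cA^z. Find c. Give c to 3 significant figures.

z = ln(S₂/S₁) / ln(A₂/A₁) = ln(13/5) / ln(391/11.5) = 0.9555 / 3.5264 = 0.2710
c = S₁ / A₁^z = 5 / 11.5^0.2710 = 5 / 1.938 = 2.58

2.58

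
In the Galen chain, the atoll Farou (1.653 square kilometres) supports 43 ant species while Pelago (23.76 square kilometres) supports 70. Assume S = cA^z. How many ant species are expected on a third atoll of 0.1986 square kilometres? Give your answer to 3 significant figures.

z = ln(70/43) / ln(23.76/1.653) = 0.4873 / 2.6654 = 0.1828
c = 43 / 1.653^0.1828 = 43 / 1.096 = 39.23
S₃ = 39.23 × 0.1986^0.1828 = 39.23 × 0.7441 ≈ 29.19

29.2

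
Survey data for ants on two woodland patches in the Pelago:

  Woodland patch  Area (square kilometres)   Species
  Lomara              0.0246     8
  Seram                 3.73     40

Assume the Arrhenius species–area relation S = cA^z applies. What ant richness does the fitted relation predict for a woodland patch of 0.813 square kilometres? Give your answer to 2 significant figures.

25

z = ln(40/8) / ln(3.73/0.0246) = 1.6094 / 5.0214 = 0.3205
c = 8 / 0.0246^0.3205 = 8 / 0.305 = 26.23
S₃ = 26.23 × 0.813^0.3205 = 26.23 × 0.9358 ≈ 24.55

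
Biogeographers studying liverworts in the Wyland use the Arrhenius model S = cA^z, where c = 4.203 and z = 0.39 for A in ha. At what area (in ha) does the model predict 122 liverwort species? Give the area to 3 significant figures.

122 = 4.203 × A^0.39  ⇒  A^0.39 = 122/4.203 = 29.03
ln A = ln(29.03) / 0.39 = 3.3682 / 0.39 = 8.6365
A = e^8.6365 ≈ 5633 ha

5630 ha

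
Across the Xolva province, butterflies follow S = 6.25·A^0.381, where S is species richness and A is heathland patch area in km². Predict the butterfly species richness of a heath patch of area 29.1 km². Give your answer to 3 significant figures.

S = 6.25 × 29.1^0.381 = 6.25 × 3.612 ≈ 22.57

22.6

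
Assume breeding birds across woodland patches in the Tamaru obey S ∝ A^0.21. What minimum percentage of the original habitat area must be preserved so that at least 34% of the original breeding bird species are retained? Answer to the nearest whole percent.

Need (A_new/A_old)^0.21 = 0.34, so A_new/A_old = 0.34^(1/0.21) = 0.34^4.762
ln(A_new/A_old) = ln 0.34 / 0.21 = -1.0788 / 0.21 = -5.1372
A_new/A_old = e^-5.1372 ≈ 0.005874

1%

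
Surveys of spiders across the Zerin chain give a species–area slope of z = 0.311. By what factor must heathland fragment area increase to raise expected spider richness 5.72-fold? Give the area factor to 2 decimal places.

(A₂/A₁)^0.311 = 5.72, so A₂/A₁ = 5.72^(1/0.311) = 5.72^3.215
ln(A₂/A₁) = ln 5.72 / 0.311 = 1.7440 / 0.311 = 5.6076
A₂/A₁ = e^5.6076 ≈ 272.5

272.49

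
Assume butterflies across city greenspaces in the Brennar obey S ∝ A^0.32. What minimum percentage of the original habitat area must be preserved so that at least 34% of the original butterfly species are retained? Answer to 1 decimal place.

3.4%

Need (A_new/A_old)^0.32 = 0.34, so A_new/A_old = 0.34^(1/0.32) = 0.34^3.125
ln(A_new/A_old) = ln 0.34 / 0.32 = -1.0788 / 0.32 = -3.3713
A_new/A_old = e^-3.3713 ≈ 0.03435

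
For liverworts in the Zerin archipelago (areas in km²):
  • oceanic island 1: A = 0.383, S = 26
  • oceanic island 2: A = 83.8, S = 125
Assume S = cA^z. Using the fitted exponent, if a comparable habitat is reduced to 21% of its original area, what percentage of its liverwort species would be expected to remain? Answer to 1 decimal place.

63.5%

z = ln(125/26) / ln(83.8/0.383) = 1.5702 / 5.3882 = 0.2914
S_new/S_old = (A_new/A_old)^z = 0.21^0.2914 = exp(0.2914 × -1.5606) = 0.6346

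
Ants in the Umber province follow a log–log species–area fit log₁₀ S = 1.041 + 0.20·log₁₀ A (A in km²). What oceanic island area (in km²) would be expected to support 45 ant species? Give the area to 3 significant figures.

45 = 10.99 × A^0.2  ⇒  A^0.2 = 45/10.99 = 4.095
ln A = ln(4.095) / 0.2 = 1.4097 / 0.2 = 7.0484
A = e^7.0484 ≈ 1151 km²

1150 km²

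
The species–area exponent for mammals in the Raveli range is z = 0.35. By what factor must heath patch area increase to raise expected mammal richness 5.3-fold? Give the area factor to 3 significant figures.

(A₂/A₁)^0.35 = 5.3, so A₂/A₁ = 5.3^(1/0.35) = 5.3^2.857
ln(A₂/A₁) = ln 5.3 / 0.35 = 1.6677 / 0.35 = 4.7649
A₂/A₁ = e^4.7649 ≈ 117.3

117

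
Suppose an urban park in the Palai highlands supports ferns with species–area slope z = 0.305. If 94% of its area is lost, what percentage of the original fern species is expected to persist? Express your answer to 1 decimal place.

S_new/S_old = (A_new/A_old)^z = 0.06^0.305
= exp(0.305 × ln 0.06) = exp(0.305 × -2.8134) = exp(-0.8581) ≈ 0.424

42.4%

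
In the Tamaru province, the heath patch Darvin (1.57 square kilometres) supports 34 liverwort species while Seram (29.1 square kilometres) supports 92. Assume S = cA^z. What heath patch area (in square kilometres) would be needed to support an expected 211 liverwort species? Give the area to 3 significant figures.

z = ln(92/34) / ln(29.1/1.57) = 0.9954 / 2.9197 = 0.3409
c = 34 / 1.57^0.3409 = 34 / 1.166 = 29.15
A = (211/29.15)^(1/0.3409) ⇒ ln A = ln(7.238)/0.3409 = 5.8054
A = e^5.8054 ≈ 332.1 square kilometres

332 square kilometres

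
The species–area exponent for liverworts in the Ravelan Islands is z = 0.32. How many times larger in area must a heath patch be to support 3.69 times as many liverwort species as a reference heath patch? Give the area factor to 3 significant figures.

(A₂/A₁)^0.32 = 3.69, so A₂/A₁ = 3.69^(1/0.32) = 3.69^3.125
ln(A₂/A₁) = ln 3.69 / 0.32 = 1.3056 / 0.32 = 4.0801
A₂/A₁ = e^4.0801 ≈ 59.15

59.2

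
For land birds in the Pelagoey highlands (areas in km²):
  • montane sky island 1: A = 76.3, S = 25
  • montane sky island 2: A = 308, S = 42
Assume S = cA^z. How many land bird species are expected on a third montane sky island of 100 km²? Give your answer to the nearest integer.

z = ln(42/25) / ln(308/76.3) = 0.5188 / 1.3954 = 0.3718
c = 25 / 76.3^0.3718 = 25 / 5.011 = 4.989
S₃ = 4.989 × 100^0.3718 = 4.989 × 5.541 ≈ 27.64

28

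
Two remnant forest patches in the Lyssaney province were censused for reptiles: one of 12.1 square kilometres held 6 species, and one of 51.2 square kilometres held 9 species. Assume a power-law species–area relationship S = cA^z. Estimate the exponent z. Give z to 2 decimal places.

Taking logs: ln S = ln c + z ln A, so z = (ln S₂ − ln S₁)/(ln A₂ − ln A₁).
z = ln(9/6) / ln(51.2/12.1) = ln(1.5) / ln(4.231) = 0.4055 / 1.4425 = 0.2811

0.28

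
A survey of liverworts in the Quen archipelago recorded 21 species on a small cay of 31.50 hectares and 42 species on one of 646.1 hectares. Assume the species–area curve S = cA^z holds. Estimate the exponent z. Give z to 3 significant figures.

Taking logs: ln S = ln c + z ln A, so z = (ln S₂ − ln S₁)/(ln A₂ − ln A₁).
z = ln(42/21) / ln(646.1/31.5) = ln(2) / ln(20.51) = 0.6931 / 3.0210 = 0.2294

0.229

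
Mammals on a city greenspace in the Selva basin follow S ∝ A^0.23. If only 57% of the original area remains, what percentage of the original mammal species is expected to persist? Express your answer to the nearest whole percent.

88%

S_new/S_old = (A_new/A_old)^z = 0.57^0.23
= exp(0.23 × ln 0.57) = exp(0.23 × -0.5621) = exp(-0.1293) ≈ 0.8787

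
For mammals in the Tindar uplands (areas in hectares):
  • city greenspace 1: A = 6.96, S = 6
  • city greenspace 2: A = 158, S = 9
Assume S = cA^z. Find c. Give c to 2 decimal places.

4.66

z = ln(S₂/S₁) / ln(A₂/A₁) = ln(9/6) / ln(158/6.96) = 0.4055 / 3.1224 = 0.1299
c = S₁ / A₁^z = 6 / 6.96^0.1299 = 6 / 1.287 = 4.664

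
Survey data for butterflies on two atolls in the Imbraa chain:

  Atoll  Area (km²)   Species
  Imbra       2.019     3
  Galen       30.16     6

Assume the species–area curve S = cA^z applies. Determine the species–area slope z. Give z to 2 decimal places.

Taking logs: ln S = ln c + z ln A, so z = (ln S₂ − ln S₁)/(ln A₂ − ln A₁).
z = ln(6/3) / ln(30.16/2.019) = ln(2) / ln(14.94) = 0.6931 / 2.7039 = 0.2563

0.26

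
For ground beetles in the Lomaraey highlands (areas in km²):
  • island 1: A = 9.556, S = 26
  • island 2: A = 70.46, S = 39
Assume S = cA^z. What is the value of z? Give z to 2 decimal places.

0.20

Taking logs: ln S = ln c + z ln A, so z = (ln S₂ − ln S₁)/(ln A₂ − ln A₁).
z = ln(39/26) / ln(70.46/9.556) = ln(1.5) / ln(7.373) = 0.4055 / 1.9979 = 0.2029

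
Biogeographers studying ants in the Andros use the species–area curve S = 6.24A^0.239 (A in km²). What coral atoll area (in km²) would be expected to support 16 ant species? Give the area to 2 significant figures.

51 km²

16 = 6.24 × A^0.239  ⇒  A^0.239 = 16/6.24 = 2.564
ln A = ln(2.564) / 0.239 = 0.9416 / 0.239 = 3.9398
A = e^3.9398 ≈ 51.41 km²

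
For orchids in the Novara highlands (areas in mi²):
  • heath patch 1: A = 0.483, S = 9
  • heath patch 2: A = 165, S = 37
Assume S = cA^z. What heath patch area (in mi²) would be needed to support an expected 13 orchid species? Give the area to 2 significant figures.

z = ln(37/9) / ln(165/0.483) = 1.4137 / 5.8337 = 0.2423
c = 9 / 0.483^0.2423 = 9 / 0.8383 = 10.74
A = (13/10.74)^(1/0.2423) ⇒ ln A = ln(1.211)/0.2423 = 0.7897
A = e^0.7897 ≈ 2.203 mi²

2.2 mi²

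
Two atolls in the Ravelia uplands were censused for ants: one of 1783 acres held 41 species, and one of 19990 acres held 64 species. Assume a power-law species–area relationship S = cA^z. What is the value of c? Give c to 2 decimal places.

z = ln(S₂/S₁) / ln(A₂/A₁) = ln(64/41) / ln(19990/1783) = 0.4453 / 2.4169 = 0.1842
c = S₁ / A₁^z = 41 / 1783^0.1842 = 41 / 3.972 = 10.32

10.32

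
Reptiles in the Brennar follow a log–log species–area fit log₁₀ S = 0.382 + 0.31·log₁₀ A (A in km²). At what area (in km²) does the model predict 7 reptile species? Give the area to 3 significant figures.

31.2 km²

7 = 2.41 × A^0.31  ⇒  A^0.31 = 7/2.41 = 2.905
ln A = ln(2.905) / 0.31 = 1.0663 / 0.31 = 3.4398
A = e^3.4398 ≈ 31.18 km²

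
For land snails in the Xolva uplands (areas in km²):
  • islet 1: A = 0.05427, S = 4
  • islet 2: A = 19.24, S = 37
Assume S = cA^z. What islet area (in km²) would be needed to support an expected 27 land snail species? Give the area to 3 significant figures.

z = ln(37/4) / ln(19.24/0.05427) = 2.2246 / 5.8708 = 0.3789
c = 4 / 0.05427^0.3789 = 4 / 0.3315 = 12.07
A = (27/12.07)^(1/0.3789) ⇒ ln A = ln(2.238)/0.3789 = 2.1255
A = e^2.1255 ≈ 8.377 km²

8.38 km²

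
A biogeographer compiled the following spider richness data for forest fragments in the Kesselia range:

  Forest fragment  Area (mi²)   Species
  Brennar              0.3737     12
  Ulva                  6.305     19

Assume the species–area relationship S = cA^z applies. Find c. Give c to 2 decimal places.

14.08

z = ln(S₂/S₁) / ln(A₂/A₁) = ln(19/12) / ln(6.305/0.3737) = 0.4595 / 2.8256 = 0.1626
c = S₁ / A₁^z = 12 / 0.3737^0.1626 = 12 / 0.8521 = 14.08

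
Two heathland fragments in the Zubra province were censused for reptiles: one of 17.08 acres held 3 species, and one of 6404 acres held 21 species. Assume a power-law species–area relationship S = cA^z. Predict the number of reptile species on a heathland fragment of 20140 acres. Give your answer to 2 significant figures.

31

z = ln(21/3) / ln(6404/17.08) = 1.9459 / 5.9268 = 0.3283
c = 3 / 17.08^0.3283 = 3 / 2.539 = 1.182
S₃ = 1.182 × 20140^0.3283 = 1.182 × 25.89 ≈ 30.59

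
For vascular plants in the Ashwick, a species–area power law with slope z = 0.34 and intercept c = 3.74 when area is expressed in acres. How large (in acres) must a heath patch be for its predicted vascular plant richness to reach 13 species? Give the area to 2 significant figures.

13 = 3.74 × A^0.34  ⇒  A^0.34 = 13/3.74 = 3.476
ln A = ln(3.476) / 0.34 = 1.2459 / 0.34 = 3.6643
A = e^3.6643 ≈ 39.03 acres

39 acres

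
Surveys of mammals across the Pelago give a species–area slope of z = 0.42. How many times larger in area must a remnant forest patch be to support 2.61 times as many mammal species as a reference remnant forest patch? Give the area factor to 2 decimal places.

(A₂/A₁)^0.42 = 2.61, so A₂/A₁ = 2.61^(1/0.42) = 2.61^2.381
ln(A₂/A₁) = ln 2.61 / 0.42 = 0.9594 / 0.42 = 2.2842
A₂/A₁ = e^2.2842 ≈ 9.818

9.82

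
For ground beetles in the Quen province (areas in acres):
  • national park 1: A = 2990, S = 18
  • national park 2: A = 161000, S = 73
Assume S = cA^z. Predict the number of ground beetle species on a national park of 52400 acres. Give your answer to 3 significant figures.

49.2

z = ln(73/18) / ln(161000/2990) = 1.4001 / 3.9861 = 0.3512
c = 18 / 2990^0.3512 = 18 / 16.63 = 1.083
S₃ = 1.083 × 52400^0.3512 = 1.083 × 45.46 ≈ 49.21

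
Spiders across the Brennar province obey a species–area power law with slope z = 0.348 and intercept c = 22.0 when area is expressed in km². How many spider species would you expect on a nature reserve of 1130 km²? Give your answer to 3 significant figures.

254

S = 22 × 1130^0.348 = 22 × 11.55 ≈ 254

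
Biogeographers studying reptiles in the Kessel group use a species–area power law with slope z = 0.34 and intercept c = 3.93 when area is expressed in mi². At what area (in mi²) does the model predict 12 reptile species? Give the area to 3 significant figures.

12 = 3.93 × A^0.34  ⇒  A^0.34 = 12/3.93 = 3.053
ln A = ln(3.053) / 0.34 = 1.1163 / 0.34 = 3.2831
A = e^3.2831 ≈ 26.66 mi²

26.7 mi²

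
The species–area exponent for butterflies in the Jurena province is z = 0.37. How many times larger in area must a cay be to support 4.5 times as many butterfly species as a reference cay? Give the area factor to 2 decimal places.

(A₂/A₁)^0.37 = 4.5, so A₂/A₁ = 4.5^(1/0.37) = 4.5^2.703
ln(A₂/A₁) = ln 4.5 / 0.37 = 1.5041 / 0.37 = 4.0651
A₂/A₁ = e^4.0651 ≈ 58.27

58.27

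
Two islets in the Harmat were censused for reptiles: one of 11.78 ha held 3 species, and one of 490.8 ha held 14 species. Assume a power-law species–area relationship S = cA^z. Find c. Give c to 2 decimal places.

1.08

z = ln(S₂/S₁) / ln(A₂/A₁) = ln(14/3) / ln(490.8/11.78) = 1.5404 / 3.7296 = 0.4130
c = S₁ / A₁^z = 3 / 11.78^0.4130 = 3 / 2.77 = 1.083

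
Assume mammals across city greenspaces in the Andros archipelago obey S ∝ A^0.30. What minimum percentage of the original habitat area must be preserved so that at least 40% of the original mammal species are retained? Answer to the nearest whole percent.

5%

Need (A_new/A_old)^0.3 = 0.4, so A_new/A_old = 0.4^(1/0.3) = 0.4^3.333
ln(A_new/A_old) = ln 0.4 / 0.3 = -0.9163 / 0.3 = -3.0543
A_new/A_old = e^-3.0543 ≈ 0.04716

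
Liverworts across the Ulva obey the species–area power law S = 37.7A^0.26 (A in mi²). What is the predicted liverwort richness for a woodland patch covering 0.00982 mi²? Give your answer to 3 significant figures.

S = 37.7 × 0.00982^0.26 = 37.7 × 0.3006 ≈ 11.33

11.3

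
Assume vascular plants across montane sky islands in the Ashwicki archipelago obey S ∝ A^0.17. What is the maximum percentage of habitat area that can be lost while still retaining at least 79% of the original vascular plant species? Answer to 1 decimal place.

75.0%

Need (A_new/A_old)^0.17 = 0.79, so A_new/A_old = 0.79^(1/0.17) = 0.79^5.882
ln(A_new/A_old) = ln 0.79 / 0.17 = -0.2357 / 0.17 = -1.3866
A_new/A_old = e^-1.3866 ≈ 0.2499
Fraction that can be lost = 1 − 0.2499 = 0.7501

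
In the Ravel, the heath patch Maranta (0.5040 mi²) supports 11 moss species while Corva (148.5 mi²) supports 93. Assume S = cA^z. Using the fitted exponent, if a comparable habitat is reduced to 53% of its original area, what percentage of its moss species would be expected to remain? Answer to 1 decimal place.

78.8%

z = ln(93/11) / ln(148.5/0.504) = 2.1347 / 5.6858 = 0.3754
S_new/S_old = (A_new/A_old)^z = 0.53^0.3754 = exp(0.3754 × -0.6349) = 0.7879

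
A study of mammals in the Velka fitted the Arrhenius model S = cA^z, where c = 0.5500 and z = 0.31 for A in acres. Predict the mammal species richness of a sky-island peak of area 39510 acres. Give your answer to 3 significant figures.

14.6

S = 0.55 × 39510^0.31
ln S = ln 0.55 + 0.31 × ln 39510 = -0.5978 + 0.31 × 10.5843 = 2.6833
S = e^2.6833 ≈ 14.63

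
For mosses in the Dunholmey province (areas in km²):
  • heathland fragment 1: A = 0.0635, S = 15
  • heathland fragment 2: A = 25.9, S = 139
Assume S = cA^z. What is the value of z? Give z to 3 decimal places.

Taking logs: ln S = ln c + z ln A, so z = (ln S₂ − ln S₁)/(ln A₂ − ln A₁).
z = ln(139/15) / ln(25.9/0.0635) = ln(9.267) / ln(407.9) = 2.2264 / 6.0110 = 0.3704

0.370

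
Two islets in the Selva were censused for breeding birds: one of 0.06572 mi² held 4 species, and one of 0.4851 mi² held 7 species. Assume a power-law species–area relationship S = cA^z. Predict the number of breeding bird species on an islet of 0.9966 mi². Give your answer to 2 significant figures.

8.6

z = ln(7/4) / ln(0.4851/0.06572) = 0.5596 / 1.9990 = 0.2800
c = 4 / 0.06572^0.2800 = 4 / 0.4667 = 8.571
S₃ = 8.571 × 0.9966^0.2800 = 8.571 × 0.999 ≈ 8.563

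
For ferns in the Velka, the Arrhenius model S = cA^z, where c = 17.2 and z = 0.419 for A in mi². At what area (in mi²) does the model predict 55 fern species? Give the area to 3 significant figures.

16.0 mi²

55 = 17.2 × A^0.419  ⇒  A^0.419 = 55/17.2 = 3.198
ln A = ln(3.198) / 0.419 = 1.1624 / 0.419 = 2.7743
A = e^2.7743 ≈ 16.03 mi²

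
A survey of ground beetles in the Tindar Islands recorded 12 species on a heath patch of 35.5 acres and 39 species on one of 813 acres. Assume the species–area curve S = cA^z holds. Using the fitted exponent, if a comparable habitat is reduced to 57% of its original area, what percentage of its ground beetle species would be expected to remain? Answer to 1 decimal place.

z = ln(39/12) / ln(813/35.5) = 1.1787 / 3.1312 = 0.3764
S_new/S_old = (A_new/A_old)^z = 0.57^0.3764 = exp(0.3764 × -0.5621) = 0.8093

80.9%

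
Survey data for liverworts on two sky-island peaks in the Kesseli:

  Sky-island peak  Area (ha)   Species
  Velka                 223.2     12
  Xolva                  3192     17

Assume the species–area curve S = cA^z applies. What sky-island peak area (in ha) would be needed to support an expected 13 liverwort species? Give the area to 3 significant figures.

411 ha

z = ln(17/12) / ln(3192/223.2) = 0.3483 / 2.6603 = 0.1309
c = 12 / 223.2^0.1309 = 12 / 2.03 = 5.911
A = (13/5.911)^(1/0.1309) ⇒ ln A = ln(2.199)/0.1309 = 6.0194
A = e^6.0194 ≈ 411.3 ha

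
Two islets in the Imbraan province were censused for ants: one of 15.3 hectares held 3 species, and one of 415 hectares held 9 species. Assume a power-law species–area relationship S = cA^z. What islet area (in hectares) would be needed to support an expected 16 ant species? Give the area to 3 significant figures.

2340 hectares

z = ln(9/3) / ln(415/15.3) = 1.0986 / 3.3004 = 0.3329
c = 3 / 15.3^0.3329 = 3 / 2.479 = 1.21
A = (16/1.21)^(1/0.3329) ⇒ ln A = ln(13.22)/0.3329 = 7.7568
A = e^7.7568 ≈ 2337 hectares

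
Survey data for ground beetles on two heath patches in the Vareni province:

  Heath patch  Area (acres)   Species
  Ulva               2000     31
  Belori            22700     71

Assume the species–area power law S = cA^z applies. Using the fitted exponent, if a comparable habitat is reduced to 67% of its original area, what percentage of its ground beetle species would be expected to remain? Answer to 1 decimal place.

87.2%

z = ln(71/31) / ln(22700/2000) = 0.8287 / 2.4292 = 0.3411
S_new/S_old = (A_new/A_old)^z = 0.67^0.3411 = exp(0.3411 × -0.4005) = 0.8723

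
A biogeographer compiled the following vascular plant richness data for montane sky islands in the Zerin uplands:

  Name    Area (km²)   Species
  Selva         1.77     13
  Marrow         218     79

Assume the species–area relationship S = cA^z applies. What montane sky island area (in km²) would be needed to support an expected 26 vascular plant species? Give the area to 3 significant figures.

11.2 km²

z = ln(79/13) / ln(218/1.77) = 1.8045 / 4.8135 = 0.3749
c = 13 / 1.77^0.3749 = 13 / 1.239 = 10.5
A = (26/10.5)^(1/0.3749) ⇒ ln A = ln(2.477)/0.3749 = 2.4200
A = e^2.4200 ≈ 11.25 km²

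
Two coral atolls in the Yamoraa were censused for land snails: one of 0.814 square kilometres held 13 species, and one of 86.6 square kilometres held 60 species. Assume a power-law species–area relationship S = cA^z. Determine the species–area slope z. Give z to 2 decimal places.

Taking logs: ln S = ln c + z ln A, so z = (ln S₂ − ln S₁)/(ln A₂ − ln A₁).
z = ln(60/13) / ln(86.6/0.814) = ln(4.615) / ln(106.4) = 1.5294 / 4.6671 = 0.3277

0.33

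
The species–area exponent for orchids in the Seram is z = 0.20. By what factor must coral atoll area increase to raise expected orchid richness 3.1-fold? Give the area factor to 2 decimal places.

286.29

(A₂/A₁)^0.2 = 3.1, so A₂/A₁ = 3.1^(1/0.2) = 3.1^5
ln(A₂/A₁) = ln 3.1 / 0.2 = 1.1314 / 0.2 = 5.6570
A₂/A₁ = e^5.6570 ≈ 286.3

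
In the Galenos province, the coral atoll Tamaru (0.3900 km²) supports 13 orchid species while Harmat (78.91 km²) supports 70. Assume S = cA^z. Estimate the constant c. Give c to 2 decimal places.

z = ln(S₂/S₁) / ln(A₂/A₁) = ln(70/13) / ln(78.91/0.39) = 1.6835 / 5.3099 = 0.3171
c = S₁ / A₁^z = 13 / 0.39^0.3171 = 13 / 0.7419 = 17.52

17.52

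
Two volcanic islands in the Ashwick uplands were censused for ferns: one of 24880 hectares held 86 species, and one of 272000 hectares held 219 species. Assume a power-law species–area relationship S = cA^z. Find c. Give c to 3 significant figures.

z = ln(S₂/S₁) / ln(A₂/A₁) = ln(219/86) / ln(272000/24880) = 0.9347 / 2.3917 = 0.3908
c = S₁ / A₁^z = 86 / 24880^0.3908 = 86 / 52.23 = 1.646

1.65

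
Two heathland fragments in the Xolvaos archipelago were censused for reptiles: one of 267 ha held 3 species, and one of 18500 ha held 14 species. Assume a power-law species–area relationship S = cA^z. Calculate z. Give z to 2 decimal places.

Taking logs: ln S = ln c + z ln A, so z = (ln S₂ − ln S₁)/(ln A₂ − ln A₁).
z = ln(14/3) / ln(18500/267) = ln(4.667) / ln(69.29) = 1.5404 / 4.2383 = 0.3635

0.36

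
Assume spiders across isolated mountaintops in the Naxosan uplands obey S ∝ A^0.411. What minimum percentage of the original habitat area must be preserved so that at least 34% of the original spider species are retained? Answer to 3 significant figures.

7.25%

Need (A_new/A_old)^0.411 = 0.34, so A_new/A_old = 0.34^(1/0.411) = 0.34^2.433
ln(A_new/A_old) = ln 0.34 / 0.411 = -1.0788 / 0.411 = -2.6248
A_new/A_old = e^-2.6248 ≈ 0.07245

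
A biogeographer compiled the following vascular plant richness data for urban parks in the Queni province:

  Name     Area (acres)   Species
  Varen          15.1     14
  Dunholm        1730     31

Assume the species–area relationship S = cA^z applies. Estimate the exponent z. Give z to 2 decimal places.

Taking logs: ln S = ln c + z ln A, so z = (ln S₂ − ln S₁)/(ln A₂ − ln A₁).
z = ln(31/14) / ln(1730/15.1) = ln(2.214) / ln(114.6) = 0.7949 / 4.7412 = 0.1677

0.17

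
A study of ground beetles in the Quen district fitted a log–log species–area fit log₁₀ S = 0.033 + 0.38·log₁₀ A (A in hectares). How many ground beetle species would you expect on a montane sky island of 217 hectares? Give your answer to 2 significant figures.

S = 1.079 × 217^0.38
ln S = ln 1.079 + 0.38 × ln 217 = 0.0760 + 0.38 × 5.3799 = 2.1203
S = e^2.1203 ≈ 8.334

8.3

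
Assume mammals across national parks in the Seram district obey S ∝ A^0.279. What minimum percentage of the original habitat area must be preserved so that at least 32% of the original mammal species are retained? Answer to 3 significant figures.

1.68%

Need (A_new/A_old)^0.279 = 0.32, so A_new/A_old = 0.32^(1/0.279) = 0.32^3.584
ln(A_new/A_old) = ln 0.32 / 0.279 = -1.1394 / 0.279 = -4.0840
A_new/A_old = e^-4.0840 ≈ 0.01684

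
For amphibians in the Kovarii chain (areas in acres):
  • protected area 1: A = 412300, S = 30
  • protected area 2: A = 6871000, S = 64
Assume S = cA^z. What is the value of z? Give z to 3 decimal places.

0.269

Taking logs: ln S = ln c + z ln A, so z = (ln S₂ − ln S₁)/(ln A₂ − ln A₁).
z = ln(64/30) / ln(6871000/412300) = ln(2.133) / ln(16.67) = 0.7577 / 2.8133 = 0.2693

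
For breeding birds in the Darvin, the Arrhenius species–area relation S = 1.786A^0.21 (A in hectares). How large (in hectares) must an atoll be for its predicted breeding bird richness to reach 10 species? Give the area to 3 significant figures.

10 = 1.786 × A^0.21  ⇒  A^0.21 = 10/1.786 = 5.599
ln A = ln(5.599) / 0.21 = 1.7226 / 0.21 = 8.2029
A = e^8.2029 ≈ 3651 hectares

3650 hectares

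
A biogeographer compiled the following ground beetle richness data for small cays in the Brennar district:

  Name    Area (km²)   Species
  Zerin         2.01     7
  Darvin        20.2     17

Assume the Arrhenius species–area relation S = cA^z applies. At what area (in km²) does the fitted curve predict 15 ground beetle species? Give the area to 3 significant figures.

14.6 km²

z = ln(17/7) / ln(20.2/2.01) = 0.8873 / 2.3075 = 0.3845
c = 7 / 2.01^0.3845 = 7 / 1.308 = 5.352
A = (15/5.352)^(1/0.3845) ⇒ ln A = ln(2.803)/0.3845 = 2.6802
A = e^2.6802 ≈ 14.59 km²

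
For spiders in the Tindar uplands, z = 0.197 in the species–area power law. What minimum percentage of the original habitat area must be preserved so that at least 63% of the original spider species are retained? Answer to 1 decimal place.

Need (A_new/A_old)^0.197 = 0.63, so A_new/A_old = 0.63^(1/0.197) = 0.63^5.076
ln(A_new/A_old) = ln 0.63 / 0.197 = -0.4620 / 0.197 = -2.3454
A_new/A_old = e^-2.3454 ≈ 0.09581

9.6%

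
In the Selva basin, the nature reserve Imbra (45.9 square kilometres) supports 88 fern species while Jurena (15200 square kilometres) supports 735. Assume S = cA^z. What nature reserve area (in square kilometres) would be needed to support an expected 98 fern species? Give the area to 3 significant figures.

z = ln(735/88) / ln(15200/45.9) = 2.1225 / 5.8026 = 0.3658
c = 88 / 45.9^0.3658 = 88 / 4.054 = 21.71
A = (98/21.71)^(1/0.3658) ⇒ ln A = ln(4.515)/0.3658 = 4.1207
A = e^4.1207 ≈ 61.6 square kilometres

61.6 square kilometres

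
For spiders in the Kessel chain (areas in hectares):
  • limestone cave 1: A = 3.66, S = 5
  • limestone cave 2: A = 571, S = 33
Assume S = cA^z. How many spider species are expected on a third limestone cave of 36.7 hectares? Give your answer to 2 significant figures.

12

z = ln(33/5) / ln(571/3.66) = 1.8871 / 5.0499 = 0.3737
c = 5 / 3.66^0.3737 = 5 / 1.624 = 3.079
S₃ = 3.079 × 36.7^0.3737 = 3.079 × 3.843 ≈ 11.83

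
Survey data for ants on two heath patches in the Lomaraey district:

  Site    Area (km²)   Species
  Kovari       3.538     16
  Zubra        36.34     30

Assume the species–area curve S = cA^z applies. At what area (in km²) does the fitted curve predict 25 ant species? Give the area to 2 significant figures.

18 km²

z = ln(30/16) / ln(36.34/3.538) = 0.6286 / 2.3294 = 0.2699
c = 16 / 3.538^0.2699 = 16 / 1.406 = 11.38
A = (25/11.38)^(1/0.2699) ⇒ ln A = ln(2.197)/0.2699 = 2.9173
A = e^2.9173 ≈ 18.49 km²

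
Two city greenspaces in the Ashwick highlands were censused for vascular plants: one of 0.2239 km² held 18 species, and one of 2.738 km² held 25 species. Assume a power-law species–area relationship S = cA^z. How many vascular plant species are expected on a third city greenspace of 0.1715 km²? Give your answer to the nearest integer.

17

z = ln(25/18) / ln(2.738/0.2239) = 0.3285 / 2.5038 = 0.1312
c = 18 / 0.2239^0.1312 = 18 / 0.8217 = 21.91
S₃ = 21.91 × 0.1715^0.1312 = 21.91 × 0.7935 ≈ 17.38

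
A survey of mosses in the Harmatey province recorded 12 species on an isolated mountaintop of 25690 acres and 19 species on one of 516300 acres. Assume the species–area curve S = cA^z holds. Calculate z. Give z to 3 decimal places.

Taking logs: ln S = ln c + z ln A, so z = (ln S₂ − ln S₁)/(ln A₂ − ln A₁).
z = ln(19/12) / ln(516300/25690) = ln(1.583) / ln(20.1) = 0.4595 / 3.0006 = 0.1531

0.153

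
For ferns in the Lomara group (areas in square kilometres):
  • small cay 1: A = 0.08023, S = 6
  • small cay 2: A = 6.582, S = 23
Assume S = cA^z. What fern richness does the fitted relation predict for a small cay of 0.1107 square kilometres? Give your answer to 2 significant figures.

z = ln(23/6) / ln(6.582/0.08023) = 1.3437 / 4.4072 = 0.3049
c = 6 / 0.08023^0.3049 = 6 / 0.4634 = 12.95
S₃ = 12.95 × 0.1107^0.3049 = 12.95 × 0.5112 ≈ 6.619

6.6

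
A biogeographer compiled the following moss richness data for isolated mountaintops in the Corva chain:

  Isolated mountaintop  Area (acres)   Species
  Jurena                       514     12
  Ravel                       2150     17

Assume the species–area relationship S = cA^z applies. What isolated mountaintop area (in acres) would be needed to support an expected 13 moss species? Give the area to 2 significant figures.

z = ln(17/12) / ln(2150/514) = 0.3483 / 1.4310 = 0.2434
c = 12 / 514^0.2434 = 12 / 4.569 = 2.626
A = (13/2.626)^(1/0.2434) ⇒ ln A = ln(4.95)/0.2434 = 6.5711
A = e^6.5711 ≈ 714.1 acres

710 acres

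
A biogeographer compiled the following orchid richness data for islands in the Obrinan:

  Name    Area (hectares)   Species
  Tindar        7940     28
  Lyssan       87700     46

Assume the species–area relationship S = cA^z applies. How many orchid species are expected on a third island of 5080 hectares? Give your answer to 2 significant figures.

26

z = ln(46/28) / ln(87700/7940) = 0.4964 / 2.4020 = 0.2067
c = 28 / 7940^0.2067 = 28 / 6.397 = 4.377
S₃ = 4.377 × 5080^0.2067 = 4.377 × 5.833 ≈ 25.53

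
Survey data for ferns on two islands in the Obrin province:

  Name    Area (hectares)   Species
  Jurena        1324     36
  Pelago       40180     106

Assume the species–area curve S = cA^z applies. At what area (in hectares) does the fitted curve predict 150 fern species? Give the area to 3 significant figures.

120000 hectares

z = ln(106/36) / ln(40180/1324) = 1.0799 / 3.4127 = 0.3164
c = 36 / 1324^0.3164 = 36 / 9.725 = 3.702
A = (150/3.702)^(1/0.3164) ⇒ ln A = ln(40.52)/0.3164 = 11.6983
A = e^11.6983 ≈ 120369 hectares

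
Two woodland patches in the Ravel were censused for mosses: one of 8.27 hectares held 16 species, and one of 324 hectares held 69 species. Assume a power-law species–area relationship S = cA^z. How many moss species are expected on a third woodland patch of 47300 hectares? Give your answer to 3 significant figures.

503

z = ln(69/16) / ln(324/8.27) = 1.4615 / 3.6681 = 0.3984
c = 16 / 8.27^0.3984 = 16 / 2.32 = 6.895
S₃ = 6.895 × 47300^0.3984 = 6.895 × 72.89 ≈ 502.6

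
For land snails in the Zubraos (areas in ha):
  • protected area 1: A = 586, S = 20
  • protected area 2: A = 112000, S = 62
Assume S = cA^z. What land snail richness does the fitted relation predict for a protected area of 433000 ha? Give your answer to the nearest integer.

83

z = ln(62/20) / ln(112000/586) = 1.1314 / 5.2529 = 0.2154
c = 20 / 586^0.2154 = 20 / 3.946 = 5.068
S₃ = 5.068 × 433000^0.2154 = 5.068 × 16.37 ≈ 82.96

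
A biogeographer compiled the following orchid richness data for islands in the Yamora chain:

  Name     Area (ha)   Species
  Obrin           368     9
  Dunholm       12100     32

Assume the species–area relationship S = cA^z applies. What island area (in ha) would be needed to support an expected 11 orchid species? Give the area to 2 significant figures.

640 ha

z = ln(32/9) / ln(12100/368) = 1.2685 / 3.4929 = 0.3632
c = 9 / 368^0.3632 = 9 / 8.548 = 1.053
A = (11/1.053)^(1/0.3632) ⇒ ln A = ln(10.45)/0.3632 = 6.4606
A = e^6.4606 ≈ 639.5 ha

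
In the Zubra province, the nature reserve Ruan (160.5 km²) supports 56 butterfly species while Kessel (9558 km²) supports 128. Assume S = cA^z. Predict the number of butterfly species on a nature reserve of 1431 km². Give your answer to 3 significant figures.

z = ln(128/56) / ln(9558/160.5) = 0.8267 / 4.0868 = 0.2023
c = 56 / 160.5^0.2023 = 56 / 2.793 = 20.05
S₃ = 20.05 × 1431^0.2023 = 20.05 × 4.348 ≈ 87.17

87.2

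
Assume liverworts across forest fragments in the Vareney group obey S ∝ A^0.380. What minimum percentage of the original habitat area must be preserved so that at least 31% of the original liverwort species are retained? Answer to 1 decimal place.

4.6%

Need (A_new/A_old)^0.38 = 0.31, so A_new/A_old = 0.31^(1/0.38) = 0.31^2.632
ln(A_new/A_old) = ln 0.31 / 0.38 = -1.1712 / 0.38 = -3.0821
A_new/A_old = e^-3.0821 ≈ 0.04586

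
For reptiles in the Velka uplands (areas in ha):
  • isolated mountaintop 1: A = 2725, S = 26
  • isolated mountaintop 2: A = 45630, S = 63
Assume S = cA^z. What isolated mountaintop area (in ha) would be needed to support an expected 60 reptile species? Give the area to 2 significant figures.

39000 ha

z = ln(63/26) / ln(45630/2725) = 0.8850 / 2.8181 = 0.3141
c = 26 / 2725^0.3141 = 26 / 11.99 = 2.168
A = (60/2.168)^(1/0.3141) ⇒ ln A = ln(27.67)/0.3141 = 10.5730
A = e^10.5730 ≈ 39064 ha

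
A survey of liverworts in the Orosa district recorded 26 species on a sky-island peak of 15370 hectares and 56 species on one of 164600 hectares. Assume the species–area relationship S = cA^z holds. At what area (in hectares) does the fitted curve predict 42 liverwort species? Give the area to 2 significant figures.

z = ln(56/26) / ln(164600/15370) = 0.7673 / 2.3711 = 0.3236
c = 26 / 15370^0.3236 = 26 / 22.63 = 1.149
A = (42/1.149)^(1/0.3236) ⇒ ln A = ln(36.56)/0.3236 = 11.1222
A = e^11.1222 ≈ 67659 hectares

68000 hectares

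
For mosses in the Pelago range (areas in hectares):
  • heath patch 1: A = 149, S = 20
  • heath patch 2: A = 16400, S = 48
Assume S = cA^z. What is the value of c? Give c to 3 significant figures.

z = ln(S₂/S₁) / ln(A₂/A₁) = ln(48/20) / ln(16400/149) = 0.8755 / 4.7011 = 0.1862
c = S₁ / A₁^z = 20 / 149^0.1862 = 20 / 2.539 = 7.876

7.88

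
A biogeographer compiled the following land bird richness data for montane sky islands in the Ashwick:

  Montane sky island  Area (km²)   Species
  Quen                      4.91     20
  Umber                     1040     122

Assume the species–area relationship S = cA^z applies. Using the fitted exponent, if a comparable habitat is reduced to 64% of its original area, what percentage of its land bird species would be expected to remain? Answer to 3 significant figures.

z = ln(122/20) / ln(1040/4.91) = 1.8083 / 5.3557 = 0.3376
S_new/S_old = (A_new/A_old)^z = 0.64^0.3376 = exp(0.3376 × -0.4463) = 0.8601

86.0%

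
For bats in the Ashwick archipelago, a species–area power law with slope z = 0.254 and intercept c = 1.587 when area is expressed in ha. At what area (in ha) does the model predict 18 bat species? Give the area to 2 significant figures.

18 = 1.587 × A^0.254  ⇒  A^0.254 = 18/1.587 = 11.34
ln A = ln(11.34) / 0.254 = 2.4285 / 0.254 = 9.5611
A = e^9.5611 ≈ 14202 ha

14000 ha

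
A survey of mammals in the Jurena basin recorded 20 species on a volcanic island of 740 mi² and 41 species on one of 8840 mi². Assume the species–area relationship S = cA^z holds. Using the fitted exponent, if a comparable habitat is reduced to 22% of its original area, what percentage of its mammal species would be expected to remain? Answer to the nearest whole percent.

z = ln(41/20) / ln(8840/740) = 0.7178 / 2.4804 = 0.2894
S_new/S_old = (A_new/A_old)^z = 0.22^0.2894 = exp(0.2894 × -1.5141) = 0.6452

65%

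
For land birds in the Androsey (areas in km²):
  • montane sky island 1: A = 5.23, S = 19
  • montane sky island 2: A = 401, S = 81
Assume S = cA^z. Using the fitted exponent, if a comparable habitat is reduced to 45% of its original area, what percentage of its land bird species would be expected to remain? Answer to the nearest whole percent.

77%

z = ln(81/19) / ln(401/5.23) = 1.4500 / 4.3396 = 0.3341
S_new/S_old = (A_new/A_old)^z = 0.45^0.3341 = exp(0.3341 × -0.7985) = 0.7658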